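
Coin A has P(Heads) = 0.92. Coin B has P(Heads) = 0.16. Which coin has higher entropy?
B

For binary distributions, entropy is maximized at p=0.5 and decreases as p moves toward 0 or 1.

H(A) = H(0.92) = 0.4022 bits
H(B) = H(0.16) = 0.6343 bits

Distribution B (p=0.16) is closer to uniform (p=0.5), so it has higher entropy.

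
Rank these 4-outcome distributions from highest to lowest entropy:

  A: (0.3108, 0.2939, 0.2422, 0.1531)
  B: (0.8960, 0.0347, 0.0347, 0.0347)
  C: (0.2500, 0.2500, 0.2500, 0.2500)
C > A > B

Key insight: Entropy is maximized by uniform distributions and minimized by concentrated distributions.

- Uniform distributions have maximum entropy log₂(4) = 2.0000 bits
- The more "peaked" or concentrated a distribution, the lower its entropy

Entropies:
  H(A) = 1.9532 bits
  H(B) = 0.6464 bits
  H(C) = 2.0000 bits

Ranking: C > A > B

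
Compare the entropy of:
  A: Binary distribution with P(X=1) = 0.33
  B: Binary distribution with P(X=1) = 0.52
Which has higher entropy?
B

For binary distributions, entropy is maximized at p=0.5 and decreases as p moves toward 0 or 1.

H(A) = H(0.33) = 0.9149 bits
H(B) = H(0.52) = 0.9988 bits

Distribution B (p=0.52) is closer to uniform (p=0.5), so it has higher entropy.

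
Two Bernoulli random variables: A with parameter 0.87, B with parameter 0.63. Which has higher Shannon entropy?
B

For binary distributions, entropy is maximized at p=0.5 and decreases as p moves toward 0 or 1.

H(A) = H(0.87) = 0.5574 bits
H(B) = H(0.63) = 0.9507 bits

Distribution B (p=0.63) is closer to uniform (p=0.5), so it has higher entropy.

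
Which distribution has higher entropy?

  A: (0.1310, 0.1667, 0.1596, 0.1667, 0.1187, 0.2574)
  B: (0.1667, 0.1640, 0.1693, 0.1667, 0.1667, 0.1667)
B

Both distributions are close to uniform, making this a harder comparison.

H(A) = 2.5372 bits
H(B) = 2.5849 bits

The distribution closer to uniform has higher entropy.
Answer: B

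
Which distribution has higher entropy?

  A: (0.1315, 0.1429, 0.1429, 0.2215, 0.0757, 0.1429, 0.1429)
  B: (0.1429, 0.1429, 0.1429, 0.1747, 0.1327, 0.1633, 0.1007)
B

Both distributions are close to uniform, making this a harder comparison.

H(A) = 2.7525 bits
H(B) = 2.7900 bits

The distribution closer to uniform has higher entropy.
Answer: B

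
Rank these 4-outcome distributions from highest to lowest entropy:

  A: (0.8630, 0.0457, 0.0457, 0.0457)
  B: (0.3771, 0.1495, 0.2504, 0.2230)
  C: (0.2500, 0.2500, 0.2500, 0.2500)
C > B > A

Key insight: Entropy is maximized by uniform distributions and minimized by concentrated distributions.

- Uniform distributions have maximum entropy log₂(4) = 2.0000 bits
- The more "peaked" or concentrated a distribution, the lower its entropy

Entropies:
  H(A) = 0.7935 bits
  H(B) = 1.9235 bits
  H(C) = 2.0000 bits

Ranking: C > B > A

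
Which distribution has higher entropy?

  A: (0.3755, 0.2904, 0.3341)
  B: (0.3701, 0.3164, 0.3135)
B

Both distributions are close to uniform, making this a harder comparison.

H(A) = 1.5771 bits
H(B) = 1.5806 bits

The distribution closer to uniform has higher entropy.
Answer: B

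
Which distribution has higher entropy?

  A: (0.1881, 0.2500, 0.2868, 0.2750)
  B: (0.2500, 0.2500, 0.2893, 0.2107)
B

Both distributions are close to uniform, making this a harder comparison.

H(A) = 1.9824 bits
H(B) = 1.9911 bits

The distribution closer to uniform has higher entropy.
Answer: B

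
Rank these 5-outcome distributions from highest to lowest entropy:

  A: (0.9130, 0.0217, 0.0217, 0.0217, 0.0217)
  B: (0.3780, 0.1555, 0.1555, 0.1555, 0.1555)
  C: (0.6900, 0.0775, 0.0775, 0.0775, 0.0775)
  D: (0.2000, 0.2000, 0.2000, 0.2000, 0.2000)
D > B > C > A

Key insight: Entropy is maximized by uniform distributions and minimized by concentrated distributions.

Entropies:
  H(A) = 0.6004 bits
  H(B) = 2.2006 bits
  H(C) = 1.5132 bits
  H(D) = 2.3219 bits

Ranking: D > B > C > A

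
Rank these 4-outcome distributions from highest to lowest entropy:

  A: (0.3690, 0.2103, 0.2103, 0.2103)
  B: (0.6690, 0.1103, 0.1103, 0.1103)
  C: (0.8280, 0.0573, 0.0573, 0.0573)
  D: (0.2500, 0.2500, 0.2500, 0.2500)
D > A > B > C

Key insight: Entropy is maximized by uniform distributions and minimized by concentrated distributions.

Entropies:
  H(A) = 1.9500 bits
  H(B) = 1.4406 bits
  H(C) = 0.9349 bits
  H(D) = 2.0000 bits

Ranking: D > A > B > C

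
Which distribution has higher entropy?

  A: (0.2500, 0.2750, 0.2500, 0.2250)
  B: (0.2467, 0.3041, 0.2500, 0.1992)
A

Both distributions are close to uniform, making this a harder comparison.

H(A) = 1.9964 bits
H(B) = 1.9841 bits

The distribution closer to uniform has higher entropy.
Answer: A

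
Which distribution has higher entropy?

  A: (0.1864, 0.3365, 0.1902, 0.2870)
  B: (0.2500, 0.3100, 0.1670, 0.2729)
B

Both distributions are close to uniform, making this a harder comparison.

H(A) = 1.9527 bits
H(B) = 1.9664 bits

The distribution closer to uniform has higher entropy.
Answer: B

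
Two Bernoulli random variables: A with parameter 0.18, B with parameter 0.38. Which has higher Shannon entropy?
B

For binary distributions, entropy is maximized at p=0.5 and decreases as p moves toward 0 or 1.

H(A) = H(0.18) = 0.6801 bits
H(B) = H(0.38) = 0.9580 bits

Distribution B (p=0.38) is closer to uniform (p=0.5), so it has higher entropy.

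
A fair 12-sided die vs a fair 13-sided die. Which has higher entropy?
13-sided die

Both are uniform distributions; for uniform over n outcomes, H = log₂(n). H(12-sided) = log₂(12) = 3.585 bits and H(13-sided) = log₂(13) = 3.700 bits. More outcomes in a uniform distribution means higher entropy.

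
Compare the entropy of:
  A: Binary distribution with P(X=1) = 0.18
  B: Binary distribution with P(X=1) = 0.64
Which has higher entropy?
B

For binary distributions, entropy is maximized at p=0.5 and decreases as p moves toward 0 or 1.

H(A) = H(0.18) = 0.6801 bits
H(B) = H(0.64) = 0.9427 bits

Distribution B (p=0.64) is closer to uniform (p=0.5), so it has higher entropy.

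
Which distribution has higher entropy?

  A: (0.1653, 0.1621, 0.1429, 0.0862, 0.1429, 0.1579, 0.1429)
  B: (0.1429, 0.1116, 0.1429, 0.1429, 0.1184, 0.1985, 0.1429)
B

Both distributions are close to uniform, making this a harder comparison.

H(A) = 2.7831 bits
H(B) = 2.7849 bits

The distribution closer to uniform has higher entropy.
Answer: B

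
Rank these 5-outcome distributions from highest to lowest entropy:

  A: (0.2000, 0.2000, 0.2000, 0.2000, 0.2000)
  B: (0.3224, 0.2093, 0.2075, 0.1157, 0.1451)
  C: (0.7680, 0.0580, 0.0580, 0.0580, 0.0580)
A > B > C

Key insight: Entropy is maximized by uniform distributions and minimized by concentrated distributions.

- Uniform distributions have maximum entropy log₂(5) = 2.3219 bits
- The more "peaked" or concentrated a distribution, the lower its entropy

Entropies:
  H(A) = 2.3219 bits
  H(B) = 2.2337 bits
  H(C) = 1.2455 bits

Ranking: A > B > C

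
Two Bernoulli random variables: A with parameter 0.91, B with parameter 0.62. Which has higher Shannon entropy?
B

For binary distributions, entropy is maximized at p=0.5 and decreases as p moves toward 0 or 1.

H(A) = H(0.91) = 0.4365 bits
H(B) = H(0.62) = 0.9580 bits

Distribution B (p=0.62) is closer to uniform (p=0.5), so it has higher entropy.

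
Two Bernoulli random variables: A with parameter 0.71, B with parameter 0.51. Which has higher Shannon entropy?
B

For binary distributions, entropy is maximized at p=0.5 and decreases as p moves toward 0 or 1.

H(A) = H(0.71) = 0.8687 bits
H(B) = H(0.51) = 0.9997 bits

Distribution B (p=0.51) is closer to uniform (p=0.5), so it has higher entropy.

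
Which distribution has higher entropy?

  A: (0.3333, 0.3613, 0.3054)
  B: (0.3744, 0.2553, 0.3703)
A

Both distributions are close to uniform, making this a harder comparison.

H(A) = 1.5816 bits
H(B) = 1.5643 bits

The distribution closer to uniform has higher entropy.
Answer: A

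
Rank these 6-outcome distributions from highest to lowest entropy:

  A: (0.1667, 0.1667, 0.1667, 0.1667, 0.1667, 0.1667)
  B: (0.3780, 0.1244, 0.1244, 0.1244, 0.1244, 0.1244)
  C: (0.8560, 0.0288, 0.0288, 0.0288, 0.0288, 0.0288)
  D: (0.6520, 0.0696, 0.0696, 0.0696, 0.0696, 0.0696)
A > B > D > C

Key insight: Entropy is maximized by uniform distributions and minimized by concentrated distributions.

Entropies:
  H(A) = 2.5850 bits
  H(B) = 2.4009 bits
  H(C) = 0.9290 bits
  H(D) = 1.7403 bits

Ranking: A > B > D > C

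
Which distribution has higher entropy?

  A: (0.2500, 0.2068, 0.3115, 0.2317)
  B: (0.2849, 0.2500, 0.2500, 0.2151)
B

Both distributions are close to uniform, making this a harder comparison.

H(A) = 1.9831 bits
H(B) = 1.9929 bits

The distribution closer to uniform has higher entropy.
Answer: B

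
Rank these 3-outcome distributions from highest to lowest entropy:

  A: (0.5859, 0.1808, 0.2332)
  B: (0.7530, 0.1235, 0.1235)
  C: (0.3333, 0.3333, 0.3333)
C > A > B

Key insight: Entropy is maximized by uniform distributions and minimized by concentrated distributions.

- Uniform distributions have maximum entropy log₂(3) = 1.5850 bits
- The more "peaked" or concentrated a distribution, the lower its entropy

Entropies:
  H(A) = 1.3879 bits
  H(B) = 1.0535 bits
  H(C) = 1.5850 bits

Ranking: C > A > B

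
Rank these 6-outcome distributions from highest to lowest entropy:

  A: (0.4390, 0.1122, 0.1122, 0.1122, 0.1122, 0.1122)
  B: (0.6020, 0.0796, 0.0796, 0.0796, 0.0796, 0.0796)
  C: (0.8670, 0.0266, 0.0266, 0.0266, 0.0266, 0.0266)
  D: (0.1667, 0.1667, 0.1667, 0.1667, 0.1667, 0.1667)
D > A > B > C

Key insight: Entropy is maximized by uniform distributions and minimized by concentrated distributions.

Entropies:
  H(A) = 2.2918 bits
  H(B) = 1.8939 bits
  H(C) = 0.8744 bits
  H(D) = 2.5850 bits

Ranking: D > A > B > C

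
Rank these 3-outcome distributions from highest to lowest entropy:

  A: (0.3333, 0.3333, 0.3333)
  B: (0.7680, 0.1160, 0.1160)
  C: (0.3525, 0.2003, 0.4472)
A > C > B

Key insight: Entropy is maximized by uniform distributions and minimized by concentrated distributions.

- Uniform distributions have maximum entropy log₂(3) = 1.5850 bits
- The more "peaked" or concentrated a distribution, the lower its entropy

Entropies:
  H(A) = 1.5850 bits
  H(B) = 1.0135 bits
  H(C) = 1.5141 bits

Ranking: A > C > B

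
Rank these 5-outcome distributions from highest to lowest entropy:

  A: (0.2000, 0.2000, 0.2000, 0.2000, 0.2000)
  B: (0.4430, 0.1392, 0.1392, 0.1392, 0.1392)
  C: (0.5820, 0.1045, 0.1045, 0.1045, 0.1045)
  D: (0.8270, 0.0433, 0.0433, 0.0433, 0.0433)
A > B > C > D

Key insight: Entropy is maximized by uniform distributions and minimized by concentrated distributions.

Entropies:
  H(A) = 2.3219 bits
  H(B) = 2.1046 bits
  H(C) = 1.8165 bits
  H(D) = 1.0105 bits

Ranking: A > B > C > D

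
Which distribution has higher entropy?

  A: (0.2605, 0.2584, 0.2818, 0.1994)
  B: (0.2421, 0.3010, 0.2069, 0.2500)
A

Both distributions are close to uniform, making this a harder comparison.

H(A) = 1.9887 bits
H(B) = 1.9871 bits

The distribution closer to uniform has higher entropy.
Answer: A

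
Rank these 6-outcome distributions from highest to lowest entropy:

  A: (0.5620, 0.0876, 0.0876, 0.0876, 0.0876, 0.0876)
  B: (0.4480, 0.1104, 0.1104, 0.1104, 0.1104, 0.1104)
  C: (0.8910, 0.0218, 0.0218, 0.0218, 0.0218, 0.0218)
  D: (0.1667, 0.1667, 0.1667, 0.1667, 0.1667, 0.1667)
D > B > A > C

Key insight: Entropy is maximized by uniform distributions and minimized by concentrated distributions.

Entropies:
  H(A) = 2.0059 bits
  H(B) = 2.2739 bits
  H(C) = 0.7500 bits
  H(D) = 2.5850 bits

Ranking: D > B > A > C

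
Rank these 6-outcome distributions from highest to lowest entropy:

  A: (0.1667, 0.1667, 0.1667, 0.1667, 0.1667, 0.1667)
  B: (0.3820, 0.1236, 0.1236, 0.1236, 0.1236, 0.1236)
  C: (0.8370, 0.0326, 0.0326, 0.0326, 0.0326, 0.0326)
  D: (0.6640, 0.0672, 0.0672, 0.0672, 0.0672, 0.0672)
A > B > D > C

Key insight: Entropy is maximized by uniform distributions and minimized by concentrated distributions.

Entropies:
  H(A) = 2.5850 bits
  H(B) = 2.3944 bits
  H(C) = 1.0199 bits
  H(D) = 1.7011 bits

Ranking: A > B > D > C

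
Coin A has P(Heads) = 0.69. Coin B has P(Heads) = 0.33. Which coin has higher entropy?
B

For binary distributions, entropy is maximized at p=0.5 and decreases as p moves toward 0 or 1.

H(A) = H(0.69) = 0.8932 bits
H(B) = H(0.33) = 0.9149 bits

Distribution B (p=0.33) is closer to uniform (p=0.5), so it has higher entropy.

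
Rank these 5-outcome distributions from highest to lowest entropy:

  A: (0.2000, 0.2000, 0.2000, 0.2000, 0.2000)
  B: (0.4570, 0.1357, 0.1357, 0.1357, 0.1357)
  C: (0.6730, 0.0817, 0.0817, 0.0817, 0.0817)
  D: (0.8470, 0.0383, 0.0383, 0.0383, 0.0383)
A > B > C > D

Key insight: Entropy is maximized by uniform distributions and minimized by concentrated distributions.

Entropies:
  H(A) = 2.3219 bits
  H(B) = 2.0807 bits
  H(C) = 1.5658 bits
  H(D) = 0.9233 bits

Ranking: A > B > C > D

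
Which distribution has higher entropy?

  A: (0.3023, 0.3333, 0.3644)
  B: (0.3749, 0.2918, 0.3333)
A

Both distributions are close to uniform, making this a harder comparison.

H(A) = 1.5808 bits
H(B) = 1.5775 bits

The distribution closer to uniform has higher entropy.
Answer: A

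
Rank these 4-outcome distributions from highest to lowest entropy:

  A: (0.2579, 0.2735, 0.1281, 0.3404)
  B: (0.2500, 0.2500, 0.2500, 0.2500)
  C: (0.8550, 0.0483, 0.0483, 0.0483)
B > A > C

Key insight: Entropy is maximized by uniform distributions and minimized by concentrated distributions.

- Uniform distributions have maximum entropy log₂(4) = 2.0000 bits
- The more "peaked" or concentrated a distribution, the lower its entropy

Entropies:
  H(A) = 1.9248 bits
  H(B) = 2.0000 bits
  H(C) = 0.8270 bits

Ranking: B > A > C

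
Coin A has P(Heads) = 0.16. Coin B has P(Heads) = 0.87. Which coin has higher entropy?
A

For binary distributions, entropy is maximized at p=0.5 and decreases as p moves toward 0 or 1.

H(A) = H(0.16) = 0.6343 bits
H(B) = H(0.87) = 0.5574 bits

Distribution A (p=0.16) is closer to uniform (p=0.5), so it has higher entropy.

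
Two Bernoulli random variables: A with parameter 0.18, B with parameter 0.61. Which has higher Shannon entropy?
B

For binary distributions, entropy is maximized at p=0.5 and decreases as p moves toward 0 or 1.

H(A) = H(0.18) = 0.6801 bits
H(B) = H(0.61) = 0.9648 bits

Distribution B (p=0.61) is closer to uniform (p=0.5), so it has higher entropy.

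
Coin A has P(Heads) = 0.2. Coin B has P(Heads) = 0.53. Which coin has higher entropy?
B

For binary distributions, entropy is maximized at p=0.5 and decreases as p moves toward 0 or 1.

H(A) = H(0.2) = 0.7219 bits
H(B) = H(0.53) = 0.9974 bits

Distribution B (p=0.53) is closer to uniform (p=0.5), so it has higher entropy.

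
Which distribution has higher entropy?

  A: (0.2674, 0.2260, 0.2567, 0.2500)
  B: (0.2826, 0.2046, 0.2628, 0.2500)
A

Both distributions are close to uniform, making this a harder comparison.

H(A) = 1.9973 bits
H(B) = 1.9903 bits

The distribution closer to uniform has higher entropy.
Answer: A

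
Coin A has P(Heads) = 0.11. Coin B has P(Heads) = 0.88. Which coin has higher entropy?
B

For binary distributions, entropy is maximized at p=0.5 and decreases as p moves toward 0 or 1.

H(A) = H(0.11) = 0.4999 bits
H(B) = H(0.88) = 0.5294 bits

Distribution B (p=0.88) is closer to uniform (p=0.5), so it has higher entropy.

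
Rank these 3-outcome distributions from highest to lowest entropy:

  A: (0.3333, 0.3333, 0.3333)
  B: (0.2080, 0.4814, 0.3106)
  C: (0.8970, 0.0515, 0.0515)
A > B > C

Key insight: Entropy is maximized by uniform distributions and minimized by concentrated distributions.

- Uniform distributions have maximum entropy log₂(3) = 1.5850 bits
- The more "peaked" or concentrated a distribution, the lower its entropy

Entropies:
  H(A) = 1.5850 bits
  H(B) = 1.5028 bits
  H(C) = 0.5814 bits

Ranking: A > B > C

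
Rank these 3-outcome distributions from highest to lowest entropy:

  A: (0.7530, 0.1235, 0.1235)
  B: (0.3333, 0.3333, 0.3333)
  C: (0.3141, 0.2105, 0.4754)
B > C > A

Key insight: Entropy is maximized by uniform distributions and minimized by concentrated distributions.

- Uniform distributions have maximum entropy log₂(3) = 1.5850 bits
- The more "peaked" or concentrated a distribution, the lower its entropy

Entropies:
  H(A) = 1.0535 bits
  H(B) = 1.5850 bits
  H(C) = 1.5080 bits

Ranking: B > C > A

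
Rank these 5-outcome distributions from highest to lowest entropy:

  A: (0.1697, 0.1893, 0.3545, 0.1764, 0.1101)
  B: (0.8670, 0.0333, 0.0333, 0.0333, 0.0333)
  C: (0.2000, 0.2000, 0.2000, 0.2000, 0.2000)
C > A > B

Key insight: Entropy is maximized by uniform distributions and minimized by concentrated distributions.

- Uniform distributions have maximum entropy log₂(5) = 2.3219 bits
- The more "peaked" or concentrated a distribution, the lower its entropy

Entropies:
  H(A) = 2.2112 bits
  H(B) = 0.8316 bits
  H(C) = 2.3219 bits

Ranking: C > A > B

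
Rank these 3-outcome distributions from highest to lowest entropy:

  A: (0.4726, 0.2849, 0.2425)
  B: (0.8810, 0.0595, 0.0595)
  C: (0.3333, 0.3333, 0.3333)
C > A > B

Key insight: Entropy is maximized by uniform distributions and minimized by concentrated distributions.

- Uniform distributions have maximum entropy log₂(3) = 1.5850 bits
- The more "peaked" or concentrated a distribution, the lower its entropy

Entropies:
  H(A) = 1.5227 bits
  H(B) = 0.6455 bits
  H(C) = 1.5850 bits

Ranking: C > A > B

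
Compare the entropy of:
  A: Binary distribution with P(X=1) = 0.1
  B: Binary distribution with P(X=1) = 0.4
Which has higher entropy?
B

For binary distributions, entropy is maximized at p=0.5 and decreases as p moves toward 0 or 1.

H(A) = H(0.1) = 0.4690 bits
H(B) = H(0.4) = 0.9710 bits

Distribution B (p=0.4) is closer to uniform (p=0.5), so it has higher entropy.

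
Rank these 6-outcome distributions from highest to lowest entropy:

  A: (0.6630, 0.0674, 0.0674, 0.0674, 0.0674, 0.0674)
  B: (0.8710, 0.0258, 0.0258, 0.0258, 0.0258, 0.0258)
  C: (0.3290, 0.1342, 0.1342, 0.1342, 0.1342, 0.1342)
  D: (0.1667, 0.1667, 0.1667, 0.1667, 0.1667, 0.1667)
D > C > A > B

Key insight: Entropy is maximized by uniform distributions and minimized by concentrated distributions.

Entropies:
  H(A) = 1.7044 bits
  H(B) = 0.8542 bits
  H(C) = 2.4719 bits
  H(D) = 2.5850 bits

Ranking: D > C > A > B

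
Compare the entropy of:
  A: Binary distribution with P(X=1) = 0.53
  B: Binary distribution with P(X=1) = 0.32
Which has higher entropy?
A

For binary distributions, entropy is maximized at p=0.5 and decreases as p moves toward 0 or 1.

H(A) = H(0.53) = 0.9974 bits
H(B) = H(0.32) = 0.9044 bits

Distribution A (p=0.53) is closer to uniform (p=0.5), so it has higher entropy.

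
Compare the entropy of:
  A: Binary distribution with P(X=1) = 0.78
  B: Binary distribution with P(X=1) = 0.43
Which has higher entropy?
B

For binary distributions, entropy is maximized at p=0.5 and decreases as p moves toward 0 or 1.

H(A) = H(0.78) = 0.7602 bits
H(B) = H(0.43) = 0.9858 bits

Distribution B (p=0.43) is closer to uniform (p=0.5), so it has higher entropy.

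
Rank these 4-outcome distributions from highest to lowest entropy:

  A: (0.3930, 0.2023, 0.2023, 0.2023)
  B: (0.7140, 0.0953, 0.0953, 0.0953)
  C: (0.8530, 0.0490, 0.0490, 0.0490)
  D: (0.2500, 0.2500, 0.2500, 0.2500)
D > A > B > C

Key insight: Entropy is maximized by uniform distributions and minimized by concentrated distributions.

Entropies:
  H(A) = 1.9288 bits
  H(B) = 1.3168 bits
  H(C) = 0.8353 bits
  H(D) = 2.0000 bits

Ranking: D > A > B > C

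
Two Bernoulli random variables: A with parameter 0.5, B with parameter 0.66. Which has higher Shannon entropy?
A

For binary distributions, entropy is maximized at p=0.5 and decreases as p moves toward 0 or 1.

H(A) = H(0.5) = 1.0000 bits
H(B) = H(0.66) = 0.9248 bits

Distribution A (p=0.5) is closer to uniform (p=0.5), so it has higher entropy.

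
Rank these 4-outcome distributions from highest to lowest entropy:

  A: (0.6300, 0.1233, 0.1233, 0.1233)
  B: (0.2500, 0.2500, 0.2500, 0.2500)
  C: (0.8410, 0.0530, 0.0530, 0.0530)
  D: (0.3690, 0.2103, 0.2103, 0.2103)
B > D > A > C

Key insight: Entropy is maximized by uniform distributions and minimized by concentrated distributions.

Entropies:
  H(A) = 1.5371 bits
  H(B) = 2.0000 bits
  H(C) = 0.8839 bits
  H(D) = 1.9500 bits

Ranking: B > D > A > C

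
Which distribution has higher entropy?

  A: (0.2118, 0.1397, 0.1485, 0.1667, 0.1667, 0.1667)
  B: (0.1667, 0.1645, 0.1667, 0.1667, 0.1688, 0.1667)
B

Both distributions are close to uniform, making this a harder comparison.

H(A) = 2.5721 bits
H(B) = 2.5849 bits

The distribution closer to uniform has higher entropy.
Answer: B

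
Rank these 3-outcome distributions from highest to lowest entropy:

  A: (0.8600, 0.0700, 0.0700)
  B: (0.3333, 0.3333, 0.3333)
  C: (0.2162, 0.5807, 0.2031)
B > C > A

Key insight: Entropy is maximized by uniform distributions and minimized by concentrated distributions.

- Uniform distributions have maximum entropy log₂(3) = 1.5850 bits
- The more "peaked" or concentrated a distribution, the lower its entropy

Entropies:
  H(A) = 0.7242 bits
  H(B) = 1.5850 bits
  H(C) = 1.4001 bits

Ranking: B > C > A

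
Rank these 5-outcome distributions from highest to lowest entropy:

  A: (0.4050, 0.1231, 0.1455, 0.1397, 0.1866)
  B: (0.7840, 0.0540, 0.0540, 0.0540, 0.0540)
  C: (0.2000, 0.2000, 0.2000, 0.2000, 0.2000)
C > A > B

Key insight: Entropy is maximized by uniform distributions and minimized by concentrated distributions.

- Uniform distributions have maximum entropy log₂(5) = 2.3219 bits
- The more "peaked" or concentrated a distribution, the lower its entropy

Entropies:
  H(A) = 2.1535 bits
  H(B) = 1.1848 bits
  H(C) = 2.3219 bits

Ranking: C > A > B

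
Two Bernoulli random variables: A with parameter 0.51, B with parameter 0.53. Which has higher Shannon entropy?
A

For binary distributions, entropy is maximized at p=0.5 and decreases as p moves toward 0 or 1.

H(A) = H(0.51) = 0.9997 bits
H(B) = H(0.53) = 0.9974 bits

Distribution A (p=0.51) is closer to uniform (p=0.5), so it has higher entropy.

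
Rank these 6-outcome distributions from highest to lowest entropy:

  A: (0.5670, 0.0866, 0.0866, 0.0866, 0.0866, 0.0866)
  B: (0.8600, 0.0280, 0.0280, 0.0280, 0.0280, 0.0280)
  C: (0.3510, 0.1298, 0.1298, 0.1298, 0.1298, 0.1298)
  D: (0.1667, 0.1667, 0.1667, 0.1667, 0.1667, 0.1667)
D > C > A > B

Key insight: Entropy is maximized by uniform distributions and minimized by concentrated distributions.

Entropies:
  H(A) = 1.9924 bits
  H(B) = 0.9093 bits
  H(C) = 2.4419 bits
  H(D) = 2.5850 bits

Ranking: D > C > A > B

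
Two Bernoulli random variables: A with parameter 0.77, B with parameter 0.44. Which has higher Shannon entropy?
B

For binary distributions, entropy is maximized at p=0.5 and decreases as p moves toward 0 or 1.

H(A) = H(0.77) = 0.7780 bits
H(B) = H(0.44) = 0.9896 bits

Distribution B (p=0.44) is closer to uniform (p=0.5), so it has higher entropy.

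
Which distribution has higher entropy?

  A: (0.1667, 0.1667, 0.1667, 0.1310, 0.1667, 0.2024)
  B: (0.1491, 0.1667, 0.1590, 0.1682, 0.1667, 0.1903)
B

Both distributions are close to uniform, making this a harder comparison.

H(A) = 2.5738 bits
H(B) = 2.5810 bits

The distribution closer to uniform has higher entropy.
Answer: B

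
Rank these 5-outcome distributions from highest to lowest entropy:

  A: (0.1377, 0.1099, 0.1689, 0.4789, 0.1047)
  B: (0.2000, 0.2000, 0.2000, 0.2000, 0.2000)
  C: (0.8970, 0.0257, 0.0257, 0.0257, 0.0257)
B > A > C

Key insight: Entropy is maximized by uniform distributions and minimized by concentrated distributions.

- Uniform distributions have maximum entropy log₂(5) = 2.3219 bits
- The more "peaked" or concentrated a distribution, the lower its entropy

Entropies:
  H(A) = 2.0268 bits
  H(B) = 2.3219 bits
  H(C) = 0.6844 bits

Ranking: B > A > C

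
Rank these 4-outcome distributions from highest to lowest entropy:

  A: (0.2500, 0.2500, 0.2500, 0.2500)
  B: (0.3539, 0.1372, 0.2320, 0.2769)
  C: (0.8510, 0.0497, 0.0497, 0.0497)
A > B > C

Key insight: Entropy is maximized by uniform distributions and minimized by concentrated distributions.

- Uniform distributions have maximum entropy log₂(4) = 2.0000 bits
- The more "peaked" or concentrated a distribution, the lower its entropy

Entropies:
  H(A) = 2.0000 bits
  H(B) = 1.9255 bits
  H(C) = 0.8435 bits

Ranking: A > B > C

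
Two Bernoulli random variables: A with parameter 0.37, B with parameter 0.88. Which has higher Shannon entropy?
A

For binary distributions, entropy is maximized at p=0.5 and decreases as p moves toward 0 or 1.

H(A) = H(0.37) = 0.9507 bits
H(B) = H(0.88) = 0.5294 bits

Distribution A (p=0.37) is closer to uniform (p=0.5), so it has higher entropy.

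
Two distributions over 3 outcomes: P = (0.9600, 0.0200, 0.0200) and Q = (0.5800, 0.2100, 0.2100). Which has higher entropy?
Q

P is highly concentrated on one outcome (96%), making it nearly deterministic. Q spreads its mass more evenly (max 58%). The more spread-out distribution has higher entropy: H(P) ≈ 0.282 bits, H(Q) ≈ 1.401 bits.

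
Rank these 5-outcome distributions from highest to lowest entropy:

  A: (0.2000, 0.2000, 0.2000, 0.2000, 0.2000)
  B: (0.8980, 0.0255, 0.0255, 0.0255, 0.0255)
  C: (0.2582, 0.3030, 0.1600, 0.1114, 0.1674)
A > C > B

Key insight: Entropy is maximized by uniform distributions and minimized by concentrated distributions.

- Uniform distributions have maximum entropy log₂(5) = 2.3219 bits
- The more "peaked" or concentrated a distribution, the lower its entropy

Entropies:
  H(A) = 2.3219 bits
  H(B) = 0.6793 bits
  H(C) = 2.2338 bits

Ranking: A > C > B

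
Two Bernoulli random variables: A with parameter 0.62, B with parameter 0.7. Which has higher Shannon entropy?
A

For binary distributions, entropy is maximized at p=0.5 and decreases as p moves toward 0 or 1.

H(A) = H(0.62) = 0.9580 bits
H(B) = H(0.7) = 0.8813 bits

Distribution A (p=0.62) is closer to uniform (p=0.5), so it has higher entropy.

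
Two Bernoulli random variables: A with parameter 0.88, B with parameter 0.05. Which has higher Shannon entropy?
A

For binary distributions, entropy is maximized at p=0.5 and decreases as p moves toward 0 or 1.

H(A) = H(0.88) = 0.5294 bits
H(B) = H(0.05) = 0.2864 bits

Distribution A (p=0.88) is closer to uniform (p=0.5), so it has higher entropy.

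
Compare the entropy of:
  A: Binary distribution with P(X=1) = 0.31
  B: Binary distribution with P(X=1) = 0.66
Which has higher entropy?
B

For binary distributions, entropy is maximized at p=0.5 and decreases as p moves toward 0 or 1.

H(A) = H(0.31) = 0.8932 bits
H(B) = H(0.66) = 0.9248 bits

Distribution B (p=0.66) is closer to uniform (p=0.5), so it has higher entropy.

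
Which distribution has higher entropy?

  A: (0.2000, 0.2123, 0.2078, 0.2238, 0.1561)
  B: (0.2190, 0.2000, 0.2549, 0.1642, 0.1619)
A

Both distributions are close to uniform, making this a harder comparison.

H(A) = 2.3117 bits
H(B) = 2.3001 bits

The distribution closer to uniform has higher entropy.
Answer: A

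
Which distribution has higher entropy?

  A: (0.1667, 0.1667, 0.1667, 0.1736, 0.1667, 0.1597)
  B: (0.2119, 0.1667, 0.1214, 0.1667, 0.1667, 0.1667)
A

Both distributions are close to uniform, making this a harder comparison.

H(A) = 2.5845 bits
H(B) = 2.5670 bits

The distribution closer to uniform has higher entropy.
Answer: A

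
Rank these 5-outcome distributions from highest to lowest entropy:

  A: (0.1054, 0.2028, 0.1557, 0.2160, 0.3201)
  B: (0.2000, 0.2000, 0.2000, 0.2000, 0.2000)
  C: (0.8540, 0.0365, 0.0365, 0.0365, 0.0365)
B > A > C

Key insight: Entropy is maximized by uniform distributions and minimized by concentrated distributions.

- Uniform distributions have maximum entropy log₂(5) = 2.3219 bits
- The more "peaked" or concentrated a distribution, the lower its entropy

Entropies:
  H(A) = 2.2303 bits
  H(B) = 2.3219 bits
  H(C) = 0.8917 bits

Ranking: B > A > C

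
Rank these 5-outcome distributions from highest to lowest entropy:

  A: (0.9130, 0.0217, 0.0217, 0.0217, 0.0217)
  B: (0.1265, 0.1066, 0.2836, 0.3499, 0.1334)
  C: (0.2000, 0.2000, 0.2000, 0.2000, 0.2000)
C > B > A

Key insight: Entropy is maximized by uniform distributions and minimized by concentrated distributions.

- Uniform distributions have maximum entropy log₂(5) = 2.3219 bits
- The more "peaked" or concentrated a distribution, the lower its entropy

Entropies:
  H(A) = 0.6004 bits
  H(B) = 2.1550 bits
  H(C) = 2.3219 bits

Ranking: C > B > A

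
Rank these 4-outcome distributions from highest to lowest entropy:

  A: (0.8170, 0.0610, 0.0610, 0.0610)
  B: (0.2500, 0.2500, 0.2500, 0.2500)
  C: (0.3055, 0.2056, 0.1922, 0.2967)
B > C > A

Key insight: Entropy is maximized by uniform distributions and minimized by concentrated distributions.

- Uniform distributions have maximum entropy log₂(4) = 2.0000 bits
- The more "peaked" or concentrated a distribution, the lower its entropy

Entropies:
  H(A) = 0.9766 bits
  H(B) = 2.0000 bits
  H(C) = 1.9693 bits

Ranking: B > C > A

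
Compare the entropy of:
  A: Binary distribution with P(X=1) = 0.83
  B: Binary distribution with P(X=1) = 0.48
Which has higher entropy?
B

For binary distributions, entropy is maximized at p=0.5 and decreases as p moves toward 0 or 1.

H(A) = H(0.83) = 0.6577 bits
H(B) = H(0.48) = 0.9988 bits

Distribution B (p=0.48) is closer to uniform (p=0.5), so it has higher entropy.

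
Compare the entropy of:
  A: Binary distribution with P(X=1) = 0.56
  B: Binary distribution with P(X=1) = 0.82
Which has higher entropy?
A

For binary distributions, entropy is maximized at p=0.5 and decreases as p moves toward 0 or 1.

H(A) = H(0.56) = 0.9896 bits
H(B) = H(0.82) = 0.6801 bits

Distribution A (p=0.56) is closer to uniform (p=0.5), so it has higher entropy.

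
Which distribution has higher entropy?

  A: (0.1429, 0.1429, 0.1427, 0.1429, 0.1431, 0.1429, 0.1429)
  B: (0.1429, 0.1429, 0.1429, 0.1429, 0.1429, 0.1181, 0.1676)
A

Both distributions are close to uniform, making this a harder comparison.

H(A) = 2.8074 bits
H(B) = 2.8011 bits

The distribution closer to uniform has higher entropy.
Answer: A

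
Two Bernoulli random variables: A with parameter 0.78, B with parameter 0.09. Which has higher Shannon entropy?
A

For binary distributions, entropy is maximized at p=0.5 and decreases as p moves toward 0 or 1.

H(A) = H(0.78) = 0.7602 bits
H(B) = H(0.09) = 0.4365 bits

Distribution A (p=0.78) is closer to uniform (p=0.5), so it has higher entropy.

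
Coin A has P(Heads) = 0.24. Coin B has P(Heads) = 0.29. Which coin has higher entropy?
B

For binary distributions, entropy is maximized at p=0.5 and decreases as p moves toward 0 or 1.

H(A) = H(0.24) = 0.7950 bits
H(B) = H(0.29) = 0.8687 bits

Distribution B (p=0.29) is closer to uniform (p=0.5), so it has higher entropy.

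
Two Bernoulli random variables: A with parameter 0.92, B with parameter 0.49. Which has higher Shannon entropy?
B

For binary distributions, entropy is maximized at p=0.5 and decreases as p moves toward 0 or 1.

H(A) = H(0.92) = 0.4022 bits
H(B) = H(0.49) = 0.9997 bits

Distribution B (p=0.49) is closer to uniform (p=0.5), so it has higher entropy.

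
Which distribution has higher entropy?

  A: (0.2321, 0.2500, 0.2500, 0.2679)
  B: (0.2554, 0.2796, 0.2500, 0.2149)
A

Both distributions are close to uniform, making this a harder comparison.

H(A) = 1.9981 bits
H(B) = 1.9937 bits

The distribution closer to uniform has higher entropy.
Answer: A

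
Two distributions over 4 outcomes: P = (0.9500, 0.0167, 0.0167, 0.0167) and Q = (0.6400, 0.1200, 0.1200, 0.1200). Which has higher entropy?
Q

P is highly concentrated on one outcome (95%), making it nearly deterministic. Q spreads its mass more evenly (max 64%). The more spread-out distribution has higher entropy: H(P) ≈ 0.366 bits, H(Q) ≈ 1.513 bits.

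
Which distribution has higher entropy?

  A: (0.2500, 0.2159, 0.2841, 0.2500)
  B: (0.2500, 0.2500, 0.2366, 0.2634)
B

Both distributions are close to uniform, making this a harder comparison.

H(A) = 1.9933 bits
H(B) = 1.9990 bits

The distribution closer to uniform has higher entropy.
Answer: B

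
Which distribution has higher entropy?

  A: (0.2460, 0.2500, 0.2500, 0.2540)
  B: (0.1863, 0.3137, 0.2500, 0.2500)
A

Both distributions are close to uniform, making this a harder comparison.

H(A) = 1.9999 bits
H(B) = 1.9763 bits

The distribution closer to uniform has higher entropy.
Answer: A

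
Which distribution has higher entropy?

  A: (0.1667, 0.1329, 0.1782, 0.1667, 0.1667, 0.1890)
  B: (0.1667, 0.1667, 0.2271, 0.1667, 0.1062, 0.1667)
A

Both distributions are close to uniform, making this a harder comparison.

H(A) = 2.5770 bits
H(B) = 2.5526 bits

The distribution closer to uniform has higher entropy.
Answer: A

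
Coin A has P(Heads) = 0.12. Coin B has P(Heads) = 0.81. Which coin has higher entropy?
B

For binary distributions, entropy is maximized at p=0.5 and decreases as p moves toward 0 or 1.

H(A) = H(0.12) = 0.5294 bits
H(B) = H(0.81) = 0.7015 bits

Distribution B (p=0.81) is closer to uniform (p=0.5), so it has higher entropy.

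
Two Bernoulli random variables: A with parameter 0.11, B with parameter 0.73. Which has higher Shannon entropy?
B

For binary distributions, entropy is maximized at p=0.5 and decreases as p moves toward 0 or 1.

H(A) = H(0.11) = 0.4999 bits
H(B) = H(0.73) = 0.8415 bits

Distribution B (p=0.73) is closer to uniform (p=0.5), so it has higher entropy.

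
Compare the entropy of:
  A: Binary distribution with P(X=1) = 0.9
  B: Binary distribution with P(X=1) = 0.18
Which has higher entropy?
B

For binary distributions, entropy is maximized at p=0.5 and decreases as p moves toward 0 or 1.

H(A) = H(0.9) = 0.4690 bits
H(B) = H(0.18) = 0.6801 bits

Distribution B (p=0.18) is closer to uniform (p=0.5), so it has higher entropy.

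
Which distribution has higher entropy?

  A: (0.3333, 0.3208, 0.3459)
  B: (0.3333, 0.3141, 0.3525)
A

Both distributions are close to uniform, making this a harder comparison.

H(A) = 1.5843 bits
H(B) = 1.5834 bits

The distribution closer to uniform has higher entropy.
Answer: A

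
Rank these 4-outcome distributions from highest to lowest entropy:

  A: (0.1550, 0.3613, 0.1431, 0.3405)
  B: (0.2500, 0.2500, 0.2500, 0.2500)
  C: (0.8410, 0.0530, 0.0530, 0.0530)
B > A > C

Key insight: Entropy is maximized by uniform distributions and minimized by concentrated distributions.

- Uniform distributions have maximum entropy log₂(4) = 2.0000 bits
- The more "peaked" or concentrated a distribution, the lower its entropy

Entropies:
  H(A) = 1.8782 bits
  H(B) = 2.0000 bits
  H(C) = 0.8839 bits

Ranking: B > A > C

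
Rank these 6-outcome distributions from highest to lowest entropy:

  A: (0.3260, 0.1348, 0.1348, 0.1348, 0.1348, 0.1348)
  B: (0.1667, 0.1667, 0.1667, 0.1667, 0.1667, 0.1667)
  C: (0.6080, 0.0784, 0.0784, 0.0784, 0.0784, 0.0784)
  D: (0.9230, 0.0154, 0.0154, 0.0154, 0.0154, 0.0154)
B > A > C > D

Key insight: Entropy is maximized by uniform distributions and minimized by concentrated distributions.

Entropies:
  H(A) = 2.4758 bits
  H(B) = 2.5850 bits
  H(C) = 1.8763 bits
  H(D) = 0.5703 bits

Ranking: B > A > C > D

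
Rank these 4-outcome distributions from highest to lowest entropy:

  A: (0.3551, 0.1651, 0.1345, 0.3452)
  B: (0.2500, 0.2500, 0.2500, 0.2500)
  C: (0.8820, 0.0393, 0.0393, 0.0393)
B > A > C

Key insight: Entropy is maximized by uniform distributions and minimized by concentrated distributions.

- Uniform distributions have maximum entropy log₂(4) = 2.0000 bits
- The more "peaked" or concentrated a distribution, the lower its entropy

Entropies:
  H(A) = 1.8785 bits
  H(B) = 2.0000 bits
  H(C) = 0.7106 bits

Ranking: B > A > C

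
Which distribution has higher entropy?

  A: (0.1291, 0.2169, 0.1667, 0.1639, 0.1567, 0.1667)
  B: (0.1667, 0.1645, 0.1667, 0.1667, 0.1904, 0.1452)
B

Both distributions are close to uniform, making this a harder comparison.

H(A) = 2.5679 bits
H(B) = 2.5805 bits

The distribution closer to uniform has higher entropy.
Answer: B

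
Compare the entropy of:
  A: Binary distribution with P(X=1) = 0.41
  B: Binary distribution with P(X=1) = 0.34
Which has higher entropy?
A

For binary distributions, entropy is maximized at p=0.5 and decreases as p moves toward 0 or 1.

H(A) = H(0.41) = 0.9765 bits
H(B) = H(0.34) = 0.9248 bits

Distribution A (p=0.41) is closer to uniform (p=0.5), so it has higher entropy.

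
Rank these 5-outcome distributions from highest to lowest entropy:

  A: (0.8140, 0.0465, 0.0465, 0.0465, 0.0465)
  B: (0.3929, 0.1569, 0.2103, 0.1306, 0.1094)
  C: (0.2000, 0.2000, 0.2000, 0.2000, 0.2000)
C > B > A

Key insight: Entropy is maximized by uniform distributions and minimized by concentrated distributions.

- Uniform distributions have maximum entropy log₂(5) = 2.3219 bits
- The more "peaked" or concentrated a distribution, the lower its entropy

Entropies:
  H(A) = 1.0650 bits
  H(B) = 2.1545 bits
  H(C) = 2.3219 bits

Ranking: C > B > A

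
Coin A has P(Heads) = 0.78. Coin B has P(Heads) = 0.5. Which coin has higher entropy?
B

For binary distributions, entropy is maximized at p=0.5 and decreases as p moves toward 0 or 1.

H(A) = H(0.78) = 0.7602 bits
H(B) = H(0.5) = 1.0000 bits

Distribution B (p=0.5) is closer to uniform (p=0.5), so it has higher entropy.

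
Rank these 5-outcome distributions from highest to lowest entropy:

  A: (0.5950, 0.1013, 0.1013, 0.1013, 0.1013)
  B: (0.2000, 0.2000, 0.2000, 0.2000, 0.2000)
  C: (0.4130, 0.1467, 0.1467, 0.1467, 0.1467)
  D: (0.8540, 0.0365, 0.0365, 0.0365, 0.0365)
B > C > A > D

Key insight: Entropy is maximized by uniform distributions and minimized by concentrated distributions.

Entropies:
  H(A) = 1.7838 bits
  H(B) = 2.3219 bits
  H(C) = 2.1520 bits
  H(D) = 0.8917 bits

Ranking: B > C > A > D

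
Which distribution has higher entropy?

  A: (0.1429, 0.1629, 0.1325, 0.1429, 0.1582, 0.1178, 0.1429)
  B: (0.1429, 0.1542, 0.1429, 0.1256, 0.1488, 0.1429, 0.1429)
B

Both distributions are close to uniform, making this a harder comparison.

H(A) = 2.8003 bits
H(B) = 2.8050 bits

The distribution closer to uniform has higher entropy.
Answer: B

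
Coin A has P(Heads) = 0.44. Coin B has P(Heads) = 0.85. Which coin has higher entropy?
A

For binary distributions, entropy is maximized at p=0.5 and decreases as p moves toward 0 or 1.

H(A) = H(0.44) = 0.9896 bits
H(B) = H(0.85) = 0.6098 bits

Distribution A (p=0.44) is closer to uniform (p=0.5), so it has higher entropy.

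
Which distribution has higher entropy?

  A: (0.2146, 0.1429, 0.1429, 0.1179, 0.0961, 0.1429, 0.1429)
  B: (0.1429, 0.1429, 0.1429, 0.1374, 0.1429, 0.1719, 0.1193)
B

Both distributions are close to uniform, making this a harder comparison.

H(A) = 2.7690 bits
H(B) = 2.8003 bits

The distribution closer to uniform has higher entropy.
Answer: B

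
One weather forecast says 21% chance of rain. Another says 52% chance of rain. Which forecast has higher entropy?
52% forecast

Treat each forecast as a Bernoulli distribution. Binary entropy is maximized at p=0.5 and falls off symmetrically toward 0 or 1. The 52% forecast is closer to 50%, so it is more uncertain. H(21%) ≈ 0.741 bits, H(52%) ≈ 0.999 bits.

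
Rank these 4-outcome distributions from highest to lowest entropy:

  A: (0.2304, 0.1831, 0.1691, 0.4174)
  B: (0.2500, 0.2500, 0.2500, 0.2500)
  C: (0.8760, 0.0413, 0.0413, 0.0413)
B > A > C

Key insight: Entropy is maximized by uniform distributions and minimized by concentrated distributions.

- Uniform distributions have maximum entropy log₂(4) = 2.0000 bits
- The more "peaked" or concentrated a distribution, the lower its entropy

Entropies:
  H(A) = 1.8961 bits
  H(B) = 2.0000 bits
  H(C) = 0.7373 bits

Ranking: B > A > C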